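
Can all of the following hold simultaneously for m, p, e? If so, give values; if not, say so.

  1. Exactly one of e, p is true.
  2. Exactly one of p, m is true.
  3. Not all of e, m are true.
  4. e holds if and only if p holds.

UNSATISFIABLE

Case p = True:
  (1) with p=T forces e = False.
  Constraint (4) is violated (e=F, p=T) — contradiction.
Case p = False:
  (1) with p=F forces e = True.
  Constraint (4) is violated (e=T, p=F) — contradiction.
Both cases fail — unsatisfiable.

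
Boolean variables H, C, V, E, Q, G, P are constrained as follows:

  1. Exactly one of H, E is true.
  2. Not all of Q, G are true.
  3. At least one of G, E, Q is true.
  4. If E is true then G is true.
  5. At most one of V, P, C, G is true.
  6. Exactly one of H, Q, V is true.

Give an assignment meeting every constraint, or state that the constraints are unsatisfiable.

H: True, C: False, V: False, E: False, Q: False, G: True, P: False

  (1) {H, E}: 1 true — exactly one ✓
  (2) {Q, G}: 1/2 true — not all ✓
  (3) {G, E, Q}: 1 true — at least one ✓
  (4) E=F ⇒ G: vacuous ✓
  (5) {V, P, C, G}: 1 true — at most one ✓
  (6) {H, Q, V}: 1 true — exactly one ✓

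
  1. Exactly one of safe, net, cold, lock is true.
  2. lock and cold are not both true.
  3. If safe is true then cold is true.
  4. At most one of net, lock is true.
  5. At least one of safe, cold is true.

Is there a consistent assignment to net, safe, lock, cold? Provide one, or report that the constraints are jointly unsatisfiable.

net: False, safe: False, lock: False, cold: True

  (1) {safe, net, cold, lock}: 1 true — exactly one ✓
  (2) lock=F, cold=T — not both ✓
  (3) safe=F ⇒ cold: vacuous ✓
  (4) {net, lock}: 0 true — at most one ✓
  (5) {safe, cold}: 1 true — at least one ✓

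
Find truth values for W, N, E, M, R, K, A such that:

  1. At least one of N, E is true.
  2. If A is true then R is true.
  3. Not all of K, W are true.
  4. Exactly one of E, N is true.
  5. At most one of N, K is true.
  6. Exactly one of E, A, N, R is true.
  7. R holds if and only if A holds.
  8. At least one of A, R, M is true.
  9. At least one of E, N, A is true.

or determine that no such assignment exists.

W = False, N = True, E = False, M = True, R = False, K = False, A = False

  (1) {N, E}: 1 true — at least one ✓
  (2) A=F ⇒ R: vacuous ✓
  (3) {K, W}: 0/2 true — not all ✓
  (4) {E, N}: 1 true — exactly one ✓
  (5) {N, K}: 1 true — at most one ✓
  (6) {E, A, N, R}: 1 true — exactly one ✓
  (7) R=F, A=F — same ✓
  (8) {A, R, M}: 1 true — at least one ✓
  (9) {E, N, A}: 1 true — at least one ✓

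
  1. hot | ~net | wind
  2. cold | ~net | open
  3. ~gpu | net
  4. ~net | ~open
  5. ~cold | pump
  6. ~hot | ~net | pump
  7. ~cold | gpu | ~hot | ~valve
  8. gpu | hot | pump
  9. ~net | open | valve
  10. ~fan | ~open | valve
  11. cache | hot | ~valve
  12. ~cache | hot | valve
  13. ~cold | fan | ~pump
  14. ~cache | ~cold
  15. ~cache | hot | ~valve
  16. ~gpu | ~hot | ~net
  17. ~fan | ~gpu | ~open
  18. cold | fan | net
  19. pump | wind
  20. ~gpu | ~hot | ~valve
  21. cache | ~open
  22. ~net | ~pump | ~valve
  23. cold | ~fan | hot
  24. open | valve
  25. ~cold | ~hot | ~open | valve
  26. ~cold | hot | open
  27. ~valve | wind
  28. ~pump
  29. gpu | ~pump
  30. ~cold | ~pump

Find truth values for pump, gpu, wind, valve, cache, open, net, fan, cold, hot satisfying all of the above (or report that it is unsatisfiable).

Unit clause (~pump) forces pump = False.
In (~cold | pump) only ~cold is left, so cold = False.
In (pump | wind) only wind is left, so wind = True.
Try gpu = True:
  (~gpu | net) forces net = True.
  (cold | ~net | open) forces open = True.
  clause (~net | ~open) is falsified — backtrack.
So gpu = False.
  then (gpu | hot | pump) forces hot = True.
  then (~hot | ~net | pump) forces net = False.
  then (cold | fan | net) forces fan = True.
Set valve = True.
Set cache = False.
  then (cache | ~open) forces open = False.
All clauses satisfied.

pump = False, gpu = False, wind = True, valve = True, cache = False, open = False, net = False, fan = True, cold = False, hot = True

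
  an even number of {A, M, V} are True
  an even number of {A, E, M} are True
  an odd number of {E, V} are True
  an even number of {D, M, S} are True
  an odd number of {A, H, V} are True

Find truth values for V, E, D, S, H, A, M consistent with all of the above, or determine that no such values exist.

Adding constraints 1, 2, 3 mod 2: every variable appears an even number of times on the left, so the left side is 0.
But the right sides sum to 1 (mod 2). 0 ≠ 1 — the system is inconsistent.

The formula is unsatisfiable.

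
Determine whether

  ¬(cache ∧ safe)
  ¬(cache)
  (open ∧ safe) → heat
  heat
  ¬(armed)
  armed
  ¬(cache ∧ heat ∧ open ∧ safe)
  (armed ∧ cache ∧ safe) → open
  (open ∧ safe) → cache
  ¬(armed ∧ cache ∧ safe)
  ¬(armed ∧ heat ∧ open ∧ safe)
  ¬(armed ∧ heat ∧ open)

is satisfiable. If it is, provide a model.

Unsatisfiable — no assignment works.

Case armed = True:
  Clause (¬armed) is falsified — contradiction.
Case armed = False:
  Clause (armed) is falsified — contradiction.
Both cases fail, so the formula is unsatisfiable.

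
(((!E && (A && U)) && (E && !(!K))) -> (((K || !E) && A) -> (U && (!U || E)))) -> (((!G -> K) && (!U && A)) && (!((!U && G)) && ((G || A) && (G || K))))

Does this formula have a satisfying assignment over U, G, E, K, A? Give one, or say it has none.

U=F; G=F; E=T; K=T; A=T

  (((!E && (A && U)) && (E && !(!K))) -> (((K || !E) && A) -> (U && (!U || E)))) -> (((!G -> K) && (!U && A)) && (!((!U && G)) && ((G || A) && (G || K)))) = True
    ((!E && (A && U)) && (E && !(!K))) -> (((K || !E) && A) -> (U && (!U || E))) = True
      (!E && (A && U)) && (E && !(!K)) = False
        !E && (A && U) = False
          !E = False
          A && U = False
        E && !(!K) = True
          !(!K) = True
            !K = False
      ((K || !E) && A) -> (U && (!U || E)) = False
        (K || !E) && A = True
          K || !E = True
            !E = False
        U && (!U || E) = False
          !U || E = True
            !U = True
    ((!G -> K) && (!U && A)) && (!((!U && G)) && ((G || A) && (G || K))) = True
      (!G -> K) && (!U && A) = True
        !G -> K = True
          !G = True
        !U && A = True
          !U = True
      !((!U && G)) && ((G || A) && (G || K)) = True
        !((!U && G)) = True
          !U && G = False
            !U = True
        (G || A) && (G || K) = True
          G || A = True
          G || K = True
The formula evaluates to True.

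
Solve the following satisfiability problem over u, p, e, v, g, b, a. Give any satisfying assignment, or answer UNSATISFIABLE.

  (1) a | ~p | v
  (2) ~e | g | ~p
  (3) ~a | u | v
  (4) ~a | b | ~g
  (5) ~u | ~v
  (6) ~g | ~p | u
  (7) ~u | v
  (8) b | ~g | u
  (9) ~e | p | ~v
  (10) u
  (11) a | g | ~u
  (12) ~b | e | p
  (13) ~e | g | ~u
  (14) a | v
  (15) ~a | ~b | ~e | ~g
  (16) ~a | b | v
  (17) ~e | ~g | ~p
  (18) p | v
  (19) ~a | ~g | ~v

Unsatisfiable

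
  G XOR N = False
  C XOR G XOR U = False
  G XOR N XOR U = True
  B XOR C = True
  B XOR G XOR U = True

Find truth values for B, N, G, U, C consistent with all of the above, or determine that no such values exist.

B = True, N = True, G = True, U = True, C = False

G XOR N = T XOR T = False ✓
C XOR G XOR U = F XOR T XOR T = False ✓
G XOR N XOR U = T XOR T XOR T = True ✓
B XOR C = T XOR F = True ✓
B XOR G XOR U = T XOR T XOR T = True ✓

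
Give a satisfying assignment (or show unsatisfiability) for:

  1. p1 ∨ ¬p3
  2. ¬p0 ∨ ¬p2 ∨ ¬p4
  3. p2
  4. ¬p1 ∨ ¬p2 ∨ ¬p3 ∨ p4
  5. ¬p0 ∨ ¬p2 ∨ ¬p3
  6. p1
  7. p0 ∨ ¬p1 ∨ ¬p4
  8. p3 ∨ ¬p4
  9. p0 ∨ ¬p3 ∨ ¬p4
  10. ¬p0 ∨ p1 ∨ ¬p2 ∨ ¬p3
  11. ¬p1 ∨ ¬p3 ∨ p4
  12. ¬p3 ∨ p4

Unit clause (p2) forces p2 = True.
Unit clause (p1) forces p1 = True.
Set p0 = True.
  then (¬p0 ∨ ¬p2 ∨ ¬p4) forces p4 = False.
  then (¬p1 ∨ ¬p2 ∨ ¬p3 ∨ p4) forces p3 = False.
All clauses satisfied.

p0 = True, p1 = True, p2 = True, p3 = False, p4 = False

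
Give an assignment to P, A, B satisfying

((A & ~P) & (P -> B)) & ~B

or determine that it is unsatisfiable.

P: False; A: True; B: False

  (A & ~P) & (P -> B) = True
    A & ~P = True
      ~P = True
    P -> B = True
  ~B = True
Both conjuncts True, so the formula holds.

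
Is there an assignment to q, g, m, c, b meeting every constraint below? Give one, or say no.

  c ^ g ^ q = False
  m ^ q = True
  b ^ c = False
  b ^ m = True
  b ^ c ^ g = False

q: False; g: False; m: True; c: False; b: False

c ^ g ^ q = F ^ F ^ F = False ✓
m ^ q = T ^ F = True ✓
b ^ c = F ^ F = False ✓
b ^ m = F ^ T = True ✓
b ^ c ^ g = F ^ F ^ F = False ✓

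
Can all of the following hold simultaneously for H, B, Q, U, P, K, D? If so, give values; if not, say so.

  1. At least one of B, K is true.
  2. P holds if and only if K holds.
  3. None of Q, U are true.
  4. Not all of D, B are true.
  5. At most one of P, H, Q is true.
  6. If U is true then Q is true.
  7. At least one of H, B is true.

H=F; B=T; Q=F; U=F; P=T; K=T; D=F

  (1) {B, K}: 2 true — at least one ✓
  (2) P=T, K=T — same ✓
  (3) {Q, U}: 0 true — none ✓
  (4) {D, B}: 1/2 true — not all ✓
  (5) {P, H, Q}: 1 true — at most one ✓
  (6) U=F ⇒ Q: vacuous ✓
  (7) {H, B}: 1 true — at least one ✓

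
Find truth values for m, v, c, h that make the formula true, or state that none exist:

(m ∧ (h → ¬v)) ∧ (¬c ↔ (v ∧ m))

m: True, v: True, c: False, h: False

  m ∧ (h → ¬v) = True
    h → ¬v = True
      ¬v = False
  ¬c ↔ (v ∧ m) = True
    ¬c = True
    v ∧ m = True
Both conjuncts True, so the formula holds.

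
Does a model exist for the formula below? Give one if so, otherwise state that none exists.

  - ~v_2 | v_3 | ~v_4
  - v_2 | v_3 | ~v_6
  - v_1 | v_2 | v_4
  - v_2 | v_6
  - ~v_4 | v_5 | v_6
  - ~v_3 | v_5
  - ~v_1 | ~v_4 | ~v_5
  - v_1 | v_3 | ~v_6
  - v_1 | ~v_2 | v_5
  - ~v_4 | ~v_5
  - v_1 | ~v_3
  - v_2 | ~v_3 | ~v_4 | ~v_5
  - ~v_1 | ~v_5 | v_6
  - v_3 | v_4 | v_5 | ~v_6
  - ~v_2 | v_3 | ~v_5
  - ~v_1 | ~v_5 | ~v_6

Set v_1 = True.
Try v_2 = False:
  (v_2 | v_6) forces v_6 = True.
  (v_2 | v_3 | ~v_6) forces v_3 = True.
  (~v_3 | v_5) forces v_5 = True.
  clause (~v_1 | ~v_5 | ~v_6) is falsified — backtrack.
So v_2 = True.
Set v_3 = False.
  then (~v_2 | v_3 | ~v_4) forces v_4 = False.
  then (~v_2 | v_3 | ~v_5) forces v_5 = False.
  then (v_3 | v_4 | v_5 | ~v_6) forces v_6 = False.
All clauses satisfied.

v_1 = True; v_2 = True; v_3 = False; v_4 = False; v_5 = False; v_6 = False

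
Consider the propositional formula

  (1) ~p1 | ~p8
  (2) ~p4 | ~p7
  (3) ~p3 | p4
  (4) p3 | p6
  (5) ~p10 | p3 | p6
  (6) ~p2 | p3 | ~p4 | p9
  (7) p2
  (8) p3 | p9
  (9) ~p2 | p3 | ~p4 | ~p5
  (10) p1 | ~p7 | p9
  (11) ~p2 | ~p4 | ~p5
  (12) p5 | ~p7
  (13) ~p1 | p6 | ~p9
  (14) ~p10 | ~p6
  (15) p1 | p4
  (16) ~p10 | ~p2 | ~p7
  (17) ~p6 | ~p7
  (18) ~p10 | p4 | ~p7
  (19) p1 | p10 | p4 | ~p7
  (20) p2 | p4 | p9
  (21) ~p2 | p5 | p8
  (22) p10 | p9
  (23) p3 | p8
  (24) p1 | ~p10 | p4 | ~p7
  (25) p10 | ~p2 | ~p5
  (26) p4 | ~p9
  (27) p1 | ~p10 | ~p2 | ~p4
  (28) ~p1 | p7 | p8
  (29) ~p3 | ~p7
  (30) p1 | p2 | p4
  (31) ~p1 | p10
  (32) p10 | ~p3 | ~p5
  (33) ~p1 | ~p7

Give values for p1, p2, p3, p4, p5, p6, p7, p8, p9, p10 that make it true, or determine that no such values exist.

p1 = False, p2 = True, p3 = True, p4 = True, p5 = False, p6 = True, p7 = False, p8 = True, p9 = True, p10 = False

Unit clause (p2) forces p2 = True.
Try p1 = True:
  (~p1 | ~p8) forces p8 = False.
  (~p2 | p5 | p8) forces p5 = True.
  (~p2 | ~p4 | ~p5) forces p4 = False.
  (~p3 | p4) forces p3 = False.
  clause (p3 | p8) is falsified — backtrack.
So p1 = False.
  then (p1 | p4) forces p4 = True.
  then (p1 | ~p10 | ~p2 | ~p4) forces p10 = False.
  then (~p4 | ~p7) forces p7 = False.
  then (~p2 | ~p4 | ~p5) forces p5 = False.
  then (~p2 | p5 | p8) forces p8 = True.
  then (p10 | p9) forces p9 = True.
Set p3 = True.
Set p6 = True.
All clauses satisfied.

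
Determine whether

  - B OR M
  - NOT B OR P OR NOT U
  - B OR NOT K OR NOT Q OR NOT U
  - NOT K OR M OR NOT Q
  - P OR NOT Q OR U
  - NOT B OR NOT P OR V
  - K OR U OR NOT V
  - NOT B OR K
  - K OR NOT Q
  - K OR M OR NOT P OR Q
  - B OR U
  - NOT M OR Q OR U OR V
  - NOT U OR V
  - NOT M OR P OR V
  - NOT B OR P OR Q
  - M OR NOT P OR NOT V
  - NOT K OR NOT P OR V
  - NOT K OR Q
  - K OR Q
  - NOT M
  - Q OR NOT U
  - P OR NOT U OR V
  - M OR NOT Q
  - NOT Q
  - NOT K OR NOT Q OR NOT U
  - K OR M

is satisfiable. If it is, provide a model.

Case Q = True:
  Clause (NOT Q) is falsified — contradiction.
Case Q = False:
  (NOT K OR Q) forces K = False.
  Clause (K OR Q) is falsified — contradiction.
Both cases fail, so the formula is unsatisfiable.

The formula is unsatisfiable.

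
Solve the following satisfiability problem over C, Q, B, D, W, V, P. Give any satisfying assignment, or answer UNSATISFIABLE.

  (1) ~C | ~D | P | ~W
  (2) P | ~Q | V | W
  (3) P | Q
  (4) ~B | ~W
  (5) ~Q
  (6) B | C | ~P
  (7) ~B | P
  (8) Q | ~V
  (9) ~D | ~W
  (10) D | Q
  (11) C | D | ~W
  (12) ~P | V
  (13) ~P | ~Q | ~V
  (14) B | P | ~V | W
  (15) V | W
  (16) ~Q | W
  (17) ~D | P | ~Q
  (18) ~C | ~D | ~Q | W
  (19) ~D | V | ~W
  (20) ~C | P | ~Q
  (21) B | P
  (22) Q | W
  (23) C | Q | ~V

Case Q = True:
  Clause (~Q) is falsified — contradiction.
Case Q = False:
  (P | Q) forces P = True.
  (Q | ~V) forces V = False.
  Clause (~P | V) is falsified — contradiction.
Both cases fail, so the formula is unsatisfiable.

UNSATISFIABLE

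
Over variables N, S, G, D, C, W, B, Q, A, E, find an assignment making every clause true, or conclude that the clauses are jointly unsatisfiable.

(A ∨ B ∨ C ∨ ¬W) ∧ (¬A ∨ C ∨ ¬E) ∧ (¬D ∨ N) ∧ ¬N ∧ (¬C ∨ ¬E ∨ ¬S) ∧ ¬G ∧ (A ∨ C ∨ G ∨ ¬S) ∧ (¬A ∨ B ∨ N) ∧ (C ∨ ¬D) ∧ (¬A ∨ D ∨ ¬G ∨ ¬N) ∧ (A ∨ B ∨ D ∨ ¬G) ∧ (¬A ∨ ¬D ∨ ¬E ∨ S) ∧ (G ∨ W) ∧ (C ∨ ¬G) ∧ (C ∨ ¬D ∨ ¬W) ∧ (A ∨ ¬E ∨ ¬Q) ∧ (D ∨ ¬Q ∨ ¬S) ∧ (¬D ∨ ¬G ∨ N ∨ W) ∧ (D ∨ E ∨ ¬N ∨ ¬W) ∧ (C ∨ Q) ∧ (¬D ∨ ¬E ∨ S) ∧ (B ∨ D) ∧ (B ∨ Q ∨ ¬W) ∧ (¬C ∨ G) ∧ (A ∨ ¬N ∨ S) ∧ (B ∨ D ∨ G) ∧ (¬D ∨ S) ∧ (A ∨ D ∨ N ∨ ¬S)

Unit clause (¬N) forces N = False.
Unit clause (¬G) forces G = False.
In (G ∨ W) only W is left, so W = True.
In (¬C ∨ G) only ¬C is left, so C = False.
In (¬D ∨ N) only ¬D is left, so D = False.
In (C ∨ Q) only Q is left, so Q = True.
In (B ∨ D) only B is left, so B = True.
In (D ∨ ¬Q ∨ ¬S) only ¬S is left, so S = False.
Set A = True.
  then (¬A ∨ C ∨ ¬E) forces E = False.
All clauses satisfied.

N=F, S=F, G=F, D=F, C=F, W=T, B=T, Q=T, A=T, E=F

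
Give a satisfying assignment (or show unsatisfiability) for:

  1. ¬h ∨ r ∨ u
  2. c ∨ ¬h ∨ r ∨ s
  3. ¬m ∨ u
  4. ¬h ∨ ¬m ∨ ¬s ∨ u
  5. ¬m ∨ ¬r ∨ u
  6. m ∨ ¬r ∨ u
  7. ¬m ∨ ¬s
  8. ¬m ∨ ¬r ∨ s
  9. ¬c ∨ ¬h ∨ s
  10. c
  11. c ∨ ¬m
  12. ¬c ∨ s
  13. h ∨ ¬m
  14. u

u: True, m: False, h: True, s: True, r: False, c: True

Unit clause (c) forces c = True.
In (¬c ∨ s) only s is left, so s = True.
Unit clause (u) forces u = True.
In (¬m ∨ ¬s) only ¬m is left, so m = False.
Set h = True.
Set r = False.
All clauses satisfied.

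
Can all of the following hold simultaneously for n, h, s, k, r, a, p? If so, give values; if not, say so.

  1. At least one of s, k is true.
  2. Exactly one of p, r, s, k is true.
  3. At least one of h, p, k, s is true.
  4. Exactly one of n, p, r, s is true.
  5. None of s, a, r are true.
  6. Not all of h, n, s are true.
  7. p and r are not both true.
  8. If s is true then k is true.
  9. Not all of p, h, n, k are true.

n=T, h=T, s=F, k=T, r=F, a=F, p=F

  (1) {s, k}: 1 true — at least one ✓
  (2) {p, r, s, k}: 1 true — exactly one ✓
  (3) {h, p, k, s}: 2 true — at least one ✓
  (4) {n, p, r, s}: 1 true — exactly one ✓
  (5) {s, a, r}: 0 true — none ✓
  (6) {h, n, s}: 2/3 true — not all ✓
  (7) p=F, r=F — not both ✓
  (8) s=F ⇒ k: vacuous ✓
  (9) {p, h, n, k}: 3/4 true — not all ✓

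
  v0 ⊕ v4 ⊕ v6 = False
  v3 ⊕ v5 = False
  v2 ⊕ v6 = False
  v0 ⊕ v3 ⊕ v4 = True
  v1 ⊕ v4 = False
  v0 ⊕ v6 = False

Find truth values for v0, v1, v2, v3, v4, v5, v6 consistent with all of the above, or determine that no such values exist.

v0: False, v1: False, v2: False, v3: True, v4: False, v5: True, v6: False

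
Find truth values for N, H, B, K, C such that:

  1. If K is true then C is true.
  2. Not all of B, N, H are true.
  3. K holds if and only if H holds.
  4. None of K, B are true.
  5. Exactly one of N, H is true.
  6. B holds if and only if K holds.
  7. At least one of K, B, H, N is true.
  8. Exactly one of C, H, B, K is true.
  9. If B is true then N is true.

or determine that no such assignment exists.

N: True, H: False, B: False, K: False, C: True

  (1) K=F ⇒ C: vacuous ✓
  (2) {B, N, H}: 1/3 true — not all ✓
  (3) K=F, H=F — same ✓
  (4) {K, B}: 0 true — none ✓
  (5) {N, H}: 1 true — exactly one ✓
  (6) B=F, K=F — same ✓
  (7) {K, B, H, N}: 1 true — at least one ✓
  (8) {C, H, B, K}: 1 true — exactly one ✓
  (9) B=F ⇒ N: vacuous ✓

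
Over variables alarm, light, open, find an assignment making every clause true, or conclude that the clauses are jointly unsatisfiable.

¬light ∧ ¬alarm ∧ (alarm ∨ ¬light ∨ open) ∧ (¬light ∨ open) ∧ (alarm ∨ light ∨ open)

alarm: False, light: False, open: True

Unit clause (¬light) forces light = False.
Unit clause (¬alarm) forces alarm = False.
In (alarm ∨ light ∨ open) only open is left, so open = True.
Check each clause:
  (¬light): ¬light holds.
  (¬alarm): ¬alarm holds.
  (alarm ∨ ¬light ∨ open): ¬light holds.
  (¬light ∨ open): ¬light holds.
  (alarm ∨ light ∨ open): open holds.
All clauses satisfied.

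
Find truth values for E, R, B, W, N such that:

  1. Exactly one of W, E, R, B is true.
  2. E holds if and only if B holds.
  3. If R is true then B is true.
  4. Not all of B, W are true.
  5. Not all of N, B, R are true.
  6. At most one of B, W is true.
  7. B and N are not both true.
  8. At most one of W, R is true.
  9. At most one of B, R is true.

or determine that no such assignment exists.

E = False; R = False; B = False; W = True; N = True

  (1) {W, E, R, B}: 1 true — exactly one ✓
  (2) E=F, B=F — same ✓
  (3) R=F ⇒ B: vacuous ✓
  (4) {B, W}: 1/2 true — not all ✓
  (5) {N, B, R}: 1/3 true — not all ✓
  (6) {B, W}: 1 true — at most one ✓
  (7) B=F, N=T — not both ✓
  (8) {W, R}: 1 true — at most one ✓
  (9) {B, R}: 0 true — at most one ✓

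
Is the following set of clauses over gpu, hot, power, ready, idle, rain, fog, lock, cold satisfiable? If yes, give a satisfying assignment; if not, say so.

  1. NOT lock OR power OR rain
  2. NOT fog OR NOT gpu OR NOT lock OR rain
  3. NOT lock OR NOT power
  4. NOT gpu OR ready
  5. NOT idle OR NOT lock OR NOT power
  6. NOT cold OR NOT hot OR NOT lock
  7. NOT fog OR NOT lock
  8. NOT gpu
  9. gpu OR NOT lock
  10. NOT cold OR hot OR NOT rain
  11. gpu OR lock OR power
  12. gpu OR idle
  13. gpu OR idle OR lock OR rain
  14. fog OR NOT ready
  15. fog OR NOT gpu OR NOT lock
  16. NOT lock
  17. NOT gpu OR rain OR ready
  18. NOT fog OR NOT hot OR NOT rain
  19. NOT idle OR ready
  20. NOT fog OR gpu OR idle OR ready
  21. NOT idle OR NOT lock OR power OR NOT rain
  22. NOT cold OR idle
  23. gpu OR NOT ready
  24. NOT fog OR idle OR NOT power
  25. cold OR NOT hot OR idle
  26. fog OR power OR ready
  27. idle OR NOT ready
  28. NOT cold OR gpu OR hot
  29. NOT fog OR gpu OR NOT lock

Unsatisfiable

Case gpu = True:
  Clause (NOT gpu) is falsified — contradiction.
Case gpu = False:
  (gpu OR NOT lock) forces lock = False.
  (gpu OR lock OR power) forces power = True.
  (gpu OR idle) forces idle = True.
  (NOT idle OR ready) forces ready = True.
  Clause (gpu OR NOT ready) is falsified — contradiction.
Both cases fail, so the formula is unsatisfiable.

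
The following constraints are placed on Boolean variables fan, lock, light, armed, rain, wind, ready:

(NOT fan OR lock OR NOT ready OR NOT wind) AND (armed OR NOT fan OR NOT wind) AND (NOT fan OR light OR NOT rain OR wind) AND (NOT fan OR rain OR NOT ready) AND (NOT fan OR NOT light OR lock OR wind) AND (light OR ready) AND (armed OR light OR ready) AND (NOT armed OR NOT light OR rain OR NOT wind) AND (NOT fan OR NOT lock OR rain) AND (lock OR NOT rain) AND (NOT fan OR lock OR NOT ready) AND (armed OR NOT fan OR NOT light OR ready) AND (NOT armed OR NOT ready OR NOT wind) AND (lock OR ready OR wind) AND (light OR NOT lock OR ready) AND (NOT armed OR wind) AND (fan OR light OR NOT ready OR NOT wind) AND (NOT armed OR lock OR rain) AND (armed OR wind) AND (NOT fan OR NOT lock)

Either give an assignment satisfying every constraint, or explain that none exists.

Set fan = False.
Set lock = True.
Try light = False:
  (light OR ready) forces ready = True.
  (fan OR light OR NOT ready OR NOT wind) forces wind = False.
  (NOT armed OR wind) forces armed = False.
  clause (armed OR wind) is falsified — backtrack.
So light = True.
Set armed = False.
  then (armed OR wind) forces wind = True.
Set rain = True.
Set ready = True.
All clauses satisfied.

fan: False; lock: True; light: True; armed: False; rain: True; wind: True; ready: True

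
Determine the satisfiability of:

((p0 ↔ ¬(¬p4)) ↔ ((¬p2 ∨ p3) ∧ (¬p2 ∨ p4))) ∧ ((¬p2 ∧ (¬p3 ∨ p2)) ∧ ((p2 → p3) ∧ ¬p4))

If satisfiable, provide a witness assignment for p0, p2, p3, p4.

p0=F, p2=F, p3=F, p4=F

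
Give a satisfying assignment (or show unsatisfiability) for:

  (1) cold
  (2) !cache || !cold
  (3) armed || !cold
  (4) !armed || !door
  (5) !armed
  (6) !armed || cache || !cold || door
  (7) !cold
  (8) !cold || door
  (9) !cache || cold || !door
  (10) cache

Unsatisfiable

Case cold = True:
  Clause (!cold) is falsified — contradiction.
Case cold = False:
  Clause (cold) is falsified — contradiction.
Both cases fail, so the formula is unsatisfiable.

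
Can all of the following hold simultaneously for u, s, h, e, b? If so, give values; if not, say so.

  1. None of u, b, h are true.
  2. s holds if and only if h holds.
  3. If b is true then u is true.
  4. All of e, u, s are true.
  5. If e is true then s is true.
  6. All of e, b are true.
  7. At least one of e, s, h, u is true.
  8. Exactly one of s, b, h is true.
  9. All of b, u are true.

Case u = True:
  Constraint (1) is violated (u=T) — contradiction.
Case u = False:
  Constraint (4) is violated (u=F) — contradiction.
Both cases fail — unsatisfiable.

UNSATISFIABLE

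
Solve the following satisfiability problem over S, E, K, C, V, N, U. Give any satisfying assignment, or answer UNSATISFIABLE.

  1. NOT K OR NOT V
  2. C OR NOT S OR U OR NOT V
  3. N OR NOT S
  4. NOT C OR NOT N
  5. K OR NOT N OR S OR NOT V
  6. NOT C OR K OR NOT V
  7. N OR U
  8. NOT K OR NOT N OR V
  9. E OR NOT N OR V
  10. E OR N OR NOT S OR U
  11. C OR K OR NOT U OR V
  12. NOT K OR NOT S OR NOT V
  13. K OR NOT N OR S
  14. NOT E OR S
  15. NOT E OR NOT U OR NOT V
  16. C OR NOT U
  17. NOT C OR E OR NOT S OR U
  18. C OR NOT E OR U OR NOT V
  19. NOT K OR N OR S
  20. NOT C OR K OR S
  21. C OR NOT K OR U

Set S = True.
  then (N OR NOT S) forces N = True.
  then (NOT C OR NOT N) forces C = False.
  then (C OR NOT U) forces U = False.
  then (C OR NOT K OR U) forces K = False.
  then (C OR NOT S OR U OR NOT V) forces V = False.
  then (E OR NOT N OR V) forces E = True.
All clauses satisfied.

S: True, E: True, K: False, C: False, V: False, N: True, U: False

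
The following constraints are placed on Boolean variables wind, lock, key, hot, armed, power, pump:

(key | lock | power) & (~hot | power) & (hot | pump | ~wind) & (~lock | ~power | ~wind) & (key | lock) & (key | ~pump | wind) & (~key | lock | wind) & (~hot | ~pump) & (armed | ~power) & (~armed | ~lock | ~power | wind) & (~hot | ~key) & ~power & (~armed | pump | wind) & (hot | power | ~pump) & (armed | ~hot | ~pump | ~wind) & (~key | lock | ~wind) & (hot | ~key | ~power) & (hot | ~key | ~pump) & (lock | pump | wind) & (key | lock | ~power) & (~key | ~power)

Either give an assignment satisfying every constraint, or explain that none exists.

wind = False, lock = True, key = True, hot = False, armed = False, power = False, pump = False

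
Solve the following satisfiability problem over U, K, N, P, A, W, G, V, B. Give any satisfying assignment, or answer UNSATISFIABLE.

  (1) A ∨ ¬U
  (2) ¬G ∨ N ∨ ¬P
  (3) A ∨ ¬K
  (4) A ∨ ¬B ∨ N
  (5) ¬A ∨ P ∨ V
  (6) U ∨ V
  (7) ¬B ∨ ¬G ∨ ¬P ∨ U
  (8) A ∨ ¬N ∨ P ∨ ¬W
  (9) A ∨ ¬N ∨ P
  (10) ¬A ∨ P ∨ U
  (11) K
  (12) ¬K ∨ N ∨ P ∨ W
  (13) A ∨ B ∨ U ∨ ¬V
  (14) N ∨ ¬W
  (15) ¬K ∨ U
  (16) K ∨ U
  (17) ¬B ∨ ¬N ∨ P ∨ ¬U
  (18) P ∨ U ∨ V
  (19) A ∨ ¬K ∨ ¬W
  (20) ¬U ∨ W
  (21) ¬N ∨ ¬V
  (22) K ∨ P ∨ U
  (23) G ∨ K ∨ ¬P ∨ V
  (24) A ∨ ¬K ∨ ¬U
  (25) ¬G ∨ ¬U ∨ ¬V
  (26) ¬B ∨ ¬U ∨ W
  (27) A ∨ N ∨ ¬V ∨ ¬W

U: True; K: True; N: True; P: True; A: True; W: True; G: False; V: False; B: False

Unit clause (K) forces K = True.
In (¬K ∨ U) only U is left, so U = True.
In (¬U ∨ W) only W is left, so W = True.
In (A ∨ ¬K ∨ ¬U) only A is left, so A = True.
In (N ∨ ¬W) only N is left, so N = True.
In (¬N ∨ ¬V) only ¬V is left, so V = False.
In (¬A ∨ P ∨ V) only P is left, so P = True.
Set G = False.
Set B = False.
All clauses satisfied.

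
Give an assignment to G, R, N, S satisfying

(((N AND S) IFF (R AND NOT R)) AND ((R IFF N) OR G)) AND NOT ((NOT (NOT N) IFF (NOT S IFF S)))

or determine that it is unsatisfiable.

G = False; R = True; N = True; S = False

  ((N AND S) IFF (R AND NOT R)) AND ((R IFF N) OR G) = True
    (N AND S) IFF (R AND NOT R) = True
      N AND S = False
      R AND NOT R = False
        NOT R = False
    (R IFF N) OR G = True
      R IFF N = True
  NOT ((NOT (NOT N) IFF (NOT S IFF S))) = True
    NOT (NOT N) IFF (NOT S IFF S) = False
      NOT (NOT N) = True
        NOT N = False
      NOT S IFF S = False
        NOT S = True
Both conjuncts True, so the formula holds.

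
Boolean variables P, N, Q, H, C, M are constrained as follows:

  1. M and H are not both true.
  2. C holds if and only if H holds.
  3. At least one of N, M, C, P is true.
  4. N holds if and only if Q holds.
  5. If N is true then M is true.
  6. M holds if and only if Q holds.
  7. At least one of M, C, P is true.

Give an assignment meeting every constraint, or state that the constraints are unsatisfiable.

P = False, N = True, Q = True, H = False, C = False, M = True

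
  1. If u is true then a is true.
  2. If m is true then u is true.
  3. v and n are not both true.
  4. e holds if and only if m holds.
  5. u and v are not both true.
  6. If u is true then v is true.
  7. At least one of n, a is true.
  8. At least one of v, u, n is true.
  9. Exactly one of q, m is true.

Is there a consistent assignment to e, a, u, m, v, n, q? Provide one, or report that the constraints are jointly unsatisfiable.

e = False; a = True; u = False; m = False; v = False; n = True; q = True

  (1) u=F ⇒ a: vacuous ✓
  (2) m=F ⇒ u: vacuous ✓
  (3) v=F, n=T — not both ✓
  (4) e=F, m=F — same ✓
  (5) u=F, v=F — not both ✓
  (6) u=F ⇒ v: vacuous ✓
  (7) {n, a}: 2 true — at least one ✓
  (8) {v, u, n}: 1 true — at least one ✓
  (9) {q, m}: 1 true — exactly one ✓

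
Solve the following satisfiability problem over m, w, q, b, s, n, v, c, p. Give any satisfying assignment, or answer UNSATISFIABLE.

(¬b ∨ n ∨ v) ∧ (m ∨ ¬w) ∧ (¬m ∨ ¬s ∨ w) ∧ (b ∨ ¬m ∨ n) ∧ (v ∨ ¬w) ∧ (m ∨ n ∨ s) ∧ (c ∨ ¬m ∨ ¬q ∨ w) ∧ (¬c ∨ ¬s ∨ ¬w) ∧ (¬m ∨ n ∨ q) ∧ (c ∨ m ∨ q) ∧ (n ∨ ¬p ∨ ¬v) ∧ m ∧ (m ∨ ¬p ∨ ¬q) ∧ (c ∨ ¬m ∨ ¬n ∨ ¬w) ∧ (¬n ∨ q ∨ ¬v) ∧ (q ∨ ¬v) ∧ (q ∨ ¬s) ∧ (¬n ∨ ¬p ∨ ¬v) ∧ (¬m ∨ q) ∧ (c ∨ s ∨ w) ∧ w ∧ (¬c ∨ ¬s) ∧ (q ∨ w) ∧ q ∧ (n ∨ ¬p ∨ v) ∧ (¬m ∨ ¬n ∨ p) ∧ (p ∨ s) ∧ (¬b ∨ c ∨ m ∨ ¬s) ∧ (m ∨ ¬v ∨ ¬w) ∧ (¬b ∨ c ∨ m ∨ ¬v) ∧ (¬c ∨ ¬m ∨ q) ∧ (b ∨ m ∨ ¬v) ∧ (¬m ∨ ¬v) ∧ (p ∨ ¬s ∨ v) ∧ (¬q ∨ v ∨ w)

Case w = True:
  (m ∨ ¬w) forces m = True.
  (v ∨ ¬w) forces v = True.
  Clause (¬m ∨ ¬v) is falsified — contradiction.
Case w = False:
  Clause (w) is falsified — contradiction.
Both cases fail, so the formula is unsatisfiable.

Unsatisfiable — no assignment works.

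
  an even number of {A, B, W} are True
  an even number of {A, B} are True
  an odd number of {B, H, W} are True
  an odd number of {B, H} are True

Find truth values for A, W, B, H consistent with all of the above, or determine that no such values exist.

A = True, W = False, B = True, H = False

{A, B, W}: 2 true → even ✓
{A, B}: 2 true → even ✓
{B, H, W}: 1 true → odd ✓
{B, H}: 1 true → odd ✓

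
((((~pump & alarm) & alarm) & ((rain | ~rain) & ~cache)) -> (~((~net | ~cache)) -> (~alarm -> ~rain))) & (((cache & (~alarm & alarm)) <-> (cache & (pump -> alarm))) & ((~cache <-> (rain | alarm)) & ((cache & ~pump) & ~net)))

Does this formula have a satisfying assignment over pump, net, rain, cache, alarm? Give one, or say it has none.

The formula is unsatisfiable.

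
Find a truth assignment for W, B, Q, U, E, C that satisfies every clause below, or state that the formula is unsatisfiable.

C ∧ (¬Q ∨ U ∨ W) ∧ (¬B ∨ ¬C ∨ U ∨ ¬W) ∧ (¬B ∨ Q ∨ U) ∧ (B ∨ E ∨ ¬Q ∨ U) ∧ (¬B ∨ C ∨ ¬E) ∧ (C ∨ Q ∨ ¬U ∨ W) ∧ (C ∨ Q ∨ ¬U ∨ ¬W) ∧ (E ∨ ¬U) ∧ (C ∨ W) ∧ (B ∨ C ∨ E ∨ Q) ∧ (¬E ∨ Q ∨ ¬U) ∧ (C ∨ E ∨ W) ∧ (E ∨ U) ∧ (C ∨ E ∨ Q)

Unit clause (C) forces C = True.
Set W = False.
Set B = False.
Set Q = True.
  then (¬Q ∨ U ∨ W) forces U = True.
  then (E ∨ ¬U) forces E = True.
All clauses satisfied.

W = False, B = False, Q = True, U = True, E = True, C = True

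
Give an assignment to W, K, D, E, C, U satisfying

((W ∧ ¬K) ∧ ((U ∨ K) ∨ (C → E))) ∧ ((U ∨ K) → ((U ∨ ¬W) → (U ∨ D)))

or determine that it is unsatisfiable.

W = True, K = False, D = False, E = True, C = False, U = True

  (W ∧ ¬K) ∧ ((U ∨ K) ∨ (C → E)) = True
    W ∧ ¬K = True
      ¬K = True
    (U ∨ K) ∨ (C → E) = True
      U ∨ K = True
      C → E = True
  (U ∨ K) → ((U ∨ ¬W) → (U ∨ D)) = True
    U ∨ K = True
    (U ∨ ¬W) → (U ∨ D) = True
      U ∨ ¬W = True
        ¬W = False
      U ∨ D = True
Both conjuncts True, so the formula holds.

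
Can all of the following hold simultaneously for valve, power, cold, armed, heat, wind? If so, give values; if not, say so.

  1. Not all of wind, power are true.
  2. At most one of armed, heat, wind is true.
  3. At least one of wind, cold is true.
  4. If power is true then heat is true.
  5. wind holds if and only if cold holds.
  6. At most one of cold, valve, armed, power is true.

valve = False, power = False, cold = True, armed = False, heat = False, wind = True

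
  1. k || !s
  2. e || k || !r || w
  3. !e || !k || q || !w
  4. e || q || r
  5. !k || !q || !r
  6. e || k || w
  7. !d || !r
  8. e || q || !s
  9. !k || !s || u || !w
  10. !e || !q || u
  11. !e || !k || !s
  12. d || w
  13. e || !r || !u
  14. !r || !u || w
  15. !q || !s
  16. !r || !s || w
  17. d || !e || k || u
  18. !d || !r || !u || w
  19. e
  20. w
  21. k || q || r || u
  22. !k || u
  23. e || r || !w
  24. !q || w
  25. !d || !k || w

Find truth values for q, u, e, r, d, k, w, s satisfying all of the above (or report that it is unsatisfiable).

Unit clause (e) forces e = True.
Unit clause (w) forces w = True.
Set q = True.
  then (!e || !q || u) forces u = True.
  then (!q || !s) forces s = False.
Set r = False.
Set d = True.
Set k = False.
All clauses satisfied.

q=T, u=T, e=T, r=F, d=T, k=F, w=T, s=F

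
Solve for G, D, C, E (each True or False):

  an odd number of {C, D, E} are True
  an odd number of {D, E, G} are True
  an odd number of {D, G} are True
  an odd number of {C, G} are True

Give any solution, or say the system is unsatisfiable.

No satisfying assignment exists.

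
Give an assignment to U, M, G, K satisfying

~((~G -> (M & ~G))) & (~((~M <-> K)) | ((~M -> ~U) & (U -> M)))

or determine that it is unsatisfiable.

U = True, M = False, G = False, K = False

  ~((~G -> (M & ~G))) = True
    ~G -> (M & ~G) = False
      ~G = True
      M & ~G = False
        ~G = True
  ~((~M <-> K)) | ((~M -> ~U) & (U -> M)) = True
    ~((~M <-> K)) = True
      ~M <-> K = False
        ~M = True
    (~M -> ~U) & (U -> M) = False
      ~M -> ~U = False
        ~M = True
        ~U = False
      U -> M = False
Both conjuncts True, so the formula holds.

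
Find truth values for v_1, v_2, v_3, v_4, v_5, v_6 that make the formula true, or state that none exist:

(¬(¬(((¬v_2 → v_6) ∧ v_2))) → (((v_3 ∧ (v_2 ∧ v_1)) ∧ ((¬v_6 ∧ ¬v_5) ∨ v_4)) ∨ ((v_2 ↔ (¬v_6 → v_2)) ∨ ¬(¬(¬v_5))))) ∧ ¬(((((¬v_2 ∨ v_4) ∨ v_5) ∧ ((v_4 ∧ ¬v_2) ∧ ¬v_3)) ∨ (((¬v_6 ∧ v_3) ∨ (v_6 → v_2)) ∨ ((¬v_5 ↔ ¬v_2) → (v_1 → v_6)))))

No satisfying assignment exists.

The conjunct ¬(((((¬v_2 ∨ v_4) ∨ v_5) ∧ ((v_4 ∧ ¬v_2) ∧ ¬v_3)) ∨ (((¬v_6 ∧ v_3) ∨ (v_6 → v_2)) ∨ ((¬v_5 ↔ ¬v_2) → (v_1 → v_6))))) is unsatisfiable on its own:
  v_6 = True: this becomes ¬(((((¬v_2 ∨ v_4) ∨ v_5) ∧ ((v_4 ∧ ¬v_2) ∧ ¬v_3)) ∨ True)) = False.
  v_6 = False: this becomes ¬(((((¬v_2 ∨ v_4) ∨ v_5) ∧ ((v_4 ∧ ¬v_2) ∧ ¬v_3)) ∨ True)) = False.
So the whole conjunction is unsatisfiable.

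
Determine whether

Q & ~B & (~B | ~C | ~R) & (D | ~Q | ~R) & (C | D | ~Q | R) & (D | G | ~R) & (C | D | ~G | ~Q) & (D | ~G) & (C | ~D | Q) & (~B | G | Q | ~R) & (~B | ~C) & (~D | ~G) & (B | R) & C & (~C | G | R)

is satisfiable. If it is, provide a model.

D = True, R = True, Q = True, G = False, C = True, B = False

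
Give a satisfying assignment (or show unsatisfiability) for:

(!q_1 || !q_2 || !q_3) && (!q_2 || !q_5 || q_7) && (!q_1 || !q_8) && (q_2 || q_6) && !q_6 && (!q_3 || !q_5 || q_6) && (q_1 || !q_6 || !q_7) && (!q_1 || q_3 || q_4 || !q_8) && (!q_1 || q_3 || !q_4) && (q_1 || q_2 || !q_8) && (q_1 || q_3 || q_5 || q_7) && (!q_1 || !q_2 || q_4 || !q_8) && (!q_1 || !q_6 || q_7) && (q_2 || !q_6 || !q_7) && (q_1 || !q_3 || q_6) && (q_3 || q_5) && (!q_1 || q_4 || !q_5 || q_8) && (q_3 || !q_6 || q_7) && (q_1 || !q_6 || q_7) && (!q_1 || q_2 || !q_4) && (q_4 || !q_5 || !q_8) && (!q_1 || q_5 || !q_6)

q_1: False; q_2: True; q_3: False; q_4: True; q_5: True; q_6: False; q_7: True; q_8: True

Unit clause (!q_6) forces q_6 = False.
In (q_2 || q_6) only q_2 is left, so q_2 = True.
Try q_1 = True:
  (!q_1 || !q_2 || !q_3) forces q_3 = False.
  (!q_1 || !q_8) forces q_8 = False.
  (!q_1 || q_3 || !q_4) forces q_4 = False.
  (q_3 || q_5) forces q_5 = True.
  clause (!q_1 || q_4 || !q_5 || q_8) is falsified — backtrack.
So q_1 = False.
  then (q_1 || !q_3 || q_6) forces q_3 = False.
  then (q_3 || q_5) forces q_5 = True.
  then (!q_2 || !q_5 || q_7) forces q_7 = True.
Set q_4 = True.
Set q_8 = True.
All clauses satisfied.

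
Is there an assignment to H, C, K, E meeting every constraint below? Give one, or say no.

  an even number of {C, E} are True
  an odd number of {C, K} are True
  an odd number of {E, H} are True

H = False; C = True; K = False; E = True

{C, E}: 2 true → even ✓
{C, K}: 1 true → odd ✓
{E, H}: 1 true → odd ✓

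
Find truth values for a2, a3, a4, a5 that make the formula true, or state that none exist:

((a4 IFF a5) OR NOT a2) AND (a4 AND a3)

a2=T, a3=T, a4=T, a5=T

  (a4 IFF a5) OR NOT a2 = True
    a4 IFF a5 = True
    NOT a2 = False
  a4 AND a3 = True
Both conjuncts True, so the formula holds.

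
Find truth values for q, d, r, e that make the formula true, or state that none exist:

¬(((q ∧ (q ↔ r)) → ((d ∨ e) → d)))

q = True; d = False; r = True; e = True

  ¬(((q ∧ (q ↔ r)) → ((d ∨ e) → d))) = True
    (q ∧ (q ↔ r)) → ((d ∨ e) → d) = False
      q ∧ (q ↔ r) = True
        q ↔ r = True
      (d ∨ e) → d = False
        d ∨ e = True
The formula evaluates to True.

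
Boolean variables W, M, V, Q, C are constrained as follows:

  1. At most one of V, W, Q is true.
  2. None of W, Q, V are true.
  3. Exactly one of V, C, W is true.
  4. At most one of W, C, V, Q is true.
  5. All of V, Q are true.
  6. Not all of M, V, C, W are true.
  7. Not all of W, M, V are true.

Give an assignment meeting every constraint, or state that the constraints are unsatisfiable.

Unsatisfiable — no assignment works.

Case V = True:
  Constraint (2) is violated (V=T) — contradiction.
Case V = False:
  Constraint (5) is violated (V=F) — contradiction.
Both cases fail — unsatisfiable.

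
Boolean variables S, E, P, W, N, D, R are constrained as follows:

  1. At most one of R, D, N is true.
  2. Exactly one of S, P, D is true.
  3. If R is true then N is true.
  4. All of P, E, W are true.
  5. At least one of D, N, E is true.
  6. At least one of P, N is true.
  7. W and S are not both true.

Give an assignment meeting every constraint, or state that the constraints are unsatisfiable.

S: False, E: True, P: True, W: True, N: True, D: False, R: False

  (1) {R, D, N}: 1 true — at most one ✓
  (2) {S, P, D}: 1 true — exactly one ✓
  (3) R=F ⇒ N: vacuous ✓
  (4) {P, E, W}: all 3 true ✓
  (5) {D, N, E}: 2 true — at least one ✓
  (6) {P, N}: 2 true — at least one ✓
  (7) W=T, S=F — not both ✓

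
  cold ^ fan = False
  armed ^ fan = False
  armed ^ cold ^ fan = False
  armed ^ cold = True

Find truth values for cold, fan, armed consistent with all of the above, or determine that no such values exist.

UNSATISFIABLE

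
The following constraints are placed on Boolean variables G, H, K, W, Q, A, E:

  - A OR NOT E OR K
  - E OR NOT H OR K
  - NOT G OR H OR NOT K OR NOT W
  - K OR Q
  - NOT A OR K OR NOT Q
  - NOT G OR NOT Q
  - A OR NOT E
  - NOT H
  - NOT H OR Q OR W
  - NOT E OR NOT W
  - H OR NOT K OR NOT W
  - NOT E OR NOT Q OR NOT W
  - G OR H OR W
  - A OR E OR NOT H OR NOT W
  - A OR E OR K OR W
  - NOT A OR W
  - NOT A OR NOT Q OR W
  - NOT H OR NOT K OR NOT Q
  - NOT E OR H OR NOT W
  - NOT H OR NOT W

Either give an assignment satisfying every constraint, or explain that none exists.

G = False, H = False, K = False, W = True, Q = True, A = False, E = False

Unit clause (NOT H) forces H = False.
Set G = False.
  then (G OR H OR W) forces W = True.
  then (NOT E OR H OR NOT W) forces E = False.
  then (H OR NOT K OR NOT W) forces K = False.
  then (K OR Q) forces Q = True.
  then (NOT A OR K OR NOT Q) forces A = False.
All clauses satisfied.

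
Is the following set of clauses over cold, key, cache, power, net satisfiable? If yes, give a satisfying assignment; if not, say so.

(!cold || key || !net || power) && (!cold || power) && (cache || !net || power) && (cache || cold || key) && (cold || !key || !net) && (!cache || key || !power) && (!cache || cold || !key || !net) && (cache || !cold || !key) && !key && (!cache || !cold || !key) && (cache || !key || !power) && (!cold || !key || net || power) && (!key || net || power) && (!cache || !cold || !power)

cold = False; key = False; cache = True; power = False; net = False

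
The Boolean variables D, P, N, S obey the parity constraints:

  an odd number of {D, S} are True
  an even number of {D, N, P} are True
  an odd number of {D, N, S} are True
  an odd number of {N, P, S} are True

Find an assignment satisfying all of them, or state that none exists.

D = True, P = True, N = False, S = False

{D, S}: 1 true → odd ✓
{D, N, P}: 2 true → even ✓
{D, N, S}: 1 true → odd ✓
{N, P, S}: 1 true → odd ✓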